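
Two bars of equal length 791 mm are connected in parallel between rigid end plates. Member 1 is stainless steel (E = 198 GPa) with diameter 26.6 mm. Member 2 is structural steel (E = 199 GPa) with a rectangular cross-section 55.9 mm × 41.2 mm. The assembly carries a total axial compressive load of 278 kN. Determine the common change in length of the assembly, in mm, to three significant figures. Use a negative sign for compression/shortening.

A_1 = 555.7 mm².
A_2 = 2303 mm².
Equal strain + equilibrium ⇒ each member carries load in proportion to AE: A₁E₁ = 110000000 N, A₂E₂ = 458300000 N, ΣAE = 568300000 N.
δ = PL/ΣAE = -278000·791/568300000 = -0.3869 mm.

-0.387 mm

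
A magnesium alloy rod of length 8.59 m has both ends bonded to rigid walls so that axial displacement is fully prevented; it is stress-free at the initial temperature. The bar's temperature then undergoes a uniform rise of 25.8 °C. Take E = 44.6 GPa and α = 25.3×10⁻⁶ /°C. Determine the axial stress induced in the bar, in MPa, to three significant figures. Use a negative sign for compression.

Free thermal expansion αLΔT = 25.3e-6 · 8590 · 25.8 = 5.607 mm.
The walls impose strain ε = −(5.607)/8590 = -6.5274e-04; σ = Eε = 44600 · -6.5274e-04 = -29.11 MPa.

-29.1 MPa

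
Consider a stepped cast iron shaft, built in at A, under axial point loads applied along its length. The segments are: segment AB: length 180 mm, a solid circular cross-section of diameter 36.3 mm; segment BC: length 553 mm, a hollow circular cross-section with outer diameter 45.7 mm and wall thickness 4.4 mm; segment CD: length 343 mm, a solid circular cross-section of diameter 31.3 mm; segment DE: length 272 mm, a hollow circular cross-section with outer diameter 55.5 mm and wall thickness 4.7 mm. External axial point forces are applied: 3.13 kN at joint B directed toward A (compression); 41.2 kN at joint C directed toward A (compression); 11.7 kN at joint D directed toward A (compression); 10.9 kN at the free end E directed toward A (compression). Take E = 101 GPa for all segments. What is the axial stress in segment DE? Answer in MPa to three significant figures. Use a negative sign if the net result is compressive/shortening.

-14.5 MPa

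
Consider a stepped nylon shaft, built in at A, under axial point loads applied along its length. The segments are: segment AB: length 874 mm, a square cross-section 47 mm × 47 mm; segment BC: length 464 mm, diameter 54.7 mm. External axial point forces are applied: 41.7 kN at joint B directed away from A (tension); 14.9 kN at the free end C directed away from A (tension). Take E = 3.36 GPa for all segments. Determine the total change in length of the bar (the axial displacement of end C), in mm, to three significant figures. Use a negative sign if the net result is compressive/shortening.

Internal axial forces (sectioning from the free end, tension +): N_BC = 14.9 kN, N_AB = 56.6 kN.
A_AB = 2209 mm².
A_BC = 2350 mm².
δ_AB = 56600·874/(2209·3360) = 6.665 mm
δ_BC = 14900·464/(2350·3360) = 0.8756 mm
δ = Σδ_i = 7.54 mm.

7.54 mm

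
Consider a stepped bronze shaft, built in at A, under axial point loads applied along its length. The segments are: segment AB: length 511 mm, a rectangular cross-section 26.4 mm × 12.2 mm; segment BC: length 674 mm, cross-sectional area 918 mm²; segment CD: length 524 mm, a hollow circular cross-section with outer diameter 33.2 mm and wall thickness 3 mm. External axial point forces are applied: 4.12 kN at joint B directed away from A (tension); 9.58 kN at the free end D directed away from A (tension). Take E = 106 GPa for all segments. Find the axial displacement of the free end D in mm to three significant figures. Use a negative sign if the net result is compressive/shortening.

0.438 mm

Internal axial forces (sectioning from the free end, tension +): N_CD = 9.58 kN, N_BC = 9.58 kN, N_AB = 13.7 kN.
A_AB = 322.1 mm².
A_CD = 284.6 mm².
δ_AB = 13700·511/(322.1·106000) = 0.2051 mm
δ_BC = 9580·674/(918·106000) = 0.06636 mm
δ_CD = 9580·524/(284.6·106000) = 0.1664 mm
δ = Σδ_i = 0.4378 mm.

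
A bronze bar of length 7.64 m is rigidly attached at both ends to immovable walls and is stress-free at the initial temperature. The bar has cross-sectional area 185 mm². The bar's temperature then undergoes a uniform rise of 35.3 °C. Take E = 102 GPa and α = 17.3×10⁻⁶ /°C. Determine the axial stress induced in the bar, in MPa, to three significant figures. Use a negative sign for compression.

-62.3 MPa

Free thermal expansion αLΔT = 17.3e-6 · 7640 · 35.3 = 4.666 mm.
The walls impose strain ε = −(4.666)/7640 = -6.1069e-04; σ = Eε = 102000 · -6.1069e-04 = -62.29 MPa.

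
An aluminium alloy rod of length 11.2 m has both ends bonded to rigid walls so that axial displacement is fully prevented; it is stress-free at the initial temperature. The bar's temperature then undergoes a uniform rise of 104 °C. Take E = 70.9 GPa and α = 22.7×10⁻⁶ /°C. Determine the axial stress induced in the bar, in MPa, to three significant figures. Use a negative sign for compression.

-167 MPa

Free thermal expansion αLΔT = 22.7e-6 · 11200 · 104 = 26.44 mm.
The walls impose strain ε = −(26.44)/11200 = -2.3608e-03; σ = Eε = 70900 · -2.3608e-03 = -167.4 MPa.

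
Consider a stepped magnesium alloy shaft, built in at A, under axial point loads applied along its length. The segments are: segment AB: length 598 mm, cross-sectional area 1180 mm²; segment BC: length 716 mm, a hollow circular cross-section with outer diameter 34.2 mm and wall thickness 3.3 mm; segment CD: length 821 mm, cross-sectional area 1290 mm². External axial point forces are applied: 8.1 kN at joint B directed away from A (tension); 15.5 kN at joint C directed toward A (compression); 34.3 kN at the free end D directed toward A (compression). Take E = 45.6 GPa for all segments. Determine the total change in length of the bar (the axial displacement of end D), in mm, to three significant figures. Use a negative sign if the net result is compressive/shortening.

Internal axial forces (sectioning from the free end, tension +): N_CD = -34.3 kN, N_BC = -49.8 kN, N_AB = -41.7 kN.
A_BC = 320.3 mm².
δ_AB = -41700·598/(1180·45600) = -0.4634 mm
δ_BC = -49800·716/(320.3·45600) = -2.441 mm
δ_CD = -34300·821/(1290·45600) = -0.4787 mm
δ = Σδ_i = -3.383 mm.

-3.38 mm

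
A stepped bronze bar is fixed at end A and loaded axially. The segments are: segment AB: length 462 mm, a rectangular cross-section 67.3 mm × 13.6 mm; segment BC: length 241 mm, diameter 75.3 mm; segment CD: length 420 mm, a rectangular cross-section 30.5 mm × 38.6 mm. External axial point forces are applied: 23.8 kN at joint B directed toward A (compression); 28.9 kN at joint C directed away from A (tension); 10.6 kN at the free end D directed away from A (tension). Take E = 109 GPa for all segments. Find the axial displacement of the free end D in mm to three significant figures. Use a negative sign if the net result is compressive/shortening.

0.127 mm

Internal axial forces (sectioning from the free end, tension +): N_CD = 10.6 kN, N_BC = 39.5 kN, N_AB = 15.7 kN.
A_AB = 915.3 mm².
A_BC = 4453 mm².
A_CD = 1177 mm².
δ_AB = 15700·462/(915.3·109000) = 0.0727 mm
δ_BC = 39500·241/(4453·109000) = 0.01961 mm
δ_CD = 10600·420/(1177·109000) = 0.03469 mm
δ = Σδ_i = 0.127 mm.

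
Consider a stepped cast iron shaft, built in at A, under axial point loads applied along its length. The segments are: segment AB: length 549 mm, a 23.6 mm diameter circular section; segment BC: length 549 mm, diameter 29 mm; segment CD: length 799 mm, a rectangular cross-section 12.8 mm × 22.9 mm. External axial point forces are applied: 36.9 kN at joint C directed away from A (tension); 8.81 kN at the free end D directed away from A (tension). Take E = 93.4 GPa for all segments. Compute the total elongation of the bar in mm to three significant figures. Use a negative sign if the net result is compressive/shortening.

Internal axial forces (sectioning from the free end, tension +): N_CD = 8.81 kN, N_BC = 45.71 kN, N_AB = 45.71 kN.
A_AB = 437.4 mm².
A_BC = 660.5 mm².
A_CD = 293.1 mm².
δ_AB = 45710·549/(437.4·93400) = 0.6142 mm
δ_BC = 45710·549/(660.5·93400) = 0.4068 mm
δ_CD = 8810·799/(293.1·93400) = 0.2571 mm
δ = Σδ_i = 1.278 mm.

1.28 mm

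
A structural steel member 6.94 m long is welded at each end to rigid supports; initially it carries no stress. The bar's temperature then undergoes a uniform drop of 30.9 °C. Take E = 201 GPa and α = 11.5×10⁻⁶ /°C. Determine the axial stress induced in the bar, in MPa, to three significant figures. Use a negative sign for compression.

71.4 MPa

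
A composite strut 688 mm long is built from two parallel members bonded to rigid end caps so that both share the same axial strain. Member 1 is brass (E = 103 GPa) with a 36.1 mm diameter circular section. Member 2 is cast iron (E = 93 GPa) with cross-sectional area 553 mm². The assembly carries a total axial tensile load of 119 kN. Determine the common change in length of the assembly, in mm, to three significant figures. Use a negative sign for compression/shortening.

A_1 = 1024 mm².
Equal strain + equilibrium ⇒ each member carries load in proportion to AE: A₁E₁ = 105400000 N, A₂E₂ = 51430000 N, ΣAE = 156900000 N.
δ = PL/ΣAE = 119000·688/156900000 = 0.522 mm.

0.522 mm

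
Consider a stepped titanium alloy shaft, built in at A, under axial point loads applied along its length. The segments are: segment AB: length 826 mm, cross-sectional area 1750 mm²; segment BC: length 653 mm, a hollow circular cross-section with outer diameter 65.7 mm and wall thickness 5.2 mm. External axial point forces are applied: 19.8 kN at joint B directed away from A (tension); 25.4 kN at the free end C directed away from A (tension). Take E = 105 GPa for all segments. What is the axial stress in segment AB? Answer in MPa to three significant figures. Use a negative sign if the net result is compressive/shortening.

25.8 MPa

Internal axial forces (sectioning from the free end, tension +): N_BC = 25.4 kN, N_AB = 45.2 kN.
σ_AB = N_AB/A_AB = 45200/1750 = 25.83 MPa.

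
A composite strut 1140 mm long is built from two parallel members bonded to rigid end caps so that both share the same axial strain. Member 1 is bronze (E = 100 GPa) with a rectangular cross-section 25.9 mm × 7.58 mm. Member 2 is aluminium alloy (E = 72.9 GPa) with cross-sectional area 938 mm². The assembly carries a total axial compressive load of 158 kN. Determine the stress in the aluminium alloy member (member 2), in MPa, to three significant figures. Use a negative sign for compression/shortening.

-131 MPa

A_1 = 196.3 mm².
Equal strain + equilibrium ⇒ each member carries load in proportion to AE: A₁E₁ = 19630000 N, A₂E₂ = 68380000 N, ΣAE = 88010000 N.
σ₂ = P·E₂/ΣAE = -158000·72900/88010000 = -130.9 MPa.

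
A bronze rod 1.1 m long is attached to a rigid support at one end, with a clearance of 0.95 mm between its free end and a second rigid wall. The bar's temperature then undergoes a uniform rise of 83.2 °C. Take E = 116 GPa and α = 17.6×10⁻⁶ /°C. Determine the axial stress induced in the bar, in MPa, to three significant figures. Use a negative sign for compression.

Free thermal expansion αLΔT = 17.6e-6 · 1100 · 83.2 = 1.611 mm.
The walls engage after the gap closes; constrained expansion = 1.611 − 0.95 = 0.6608 mm.
The walls impose strain ε = −(0.6608)/1100 = -6.0068e-04; σ = Eε = 116000 · -6.0068e-04 = -69.68 MPa.

-69.7 MPa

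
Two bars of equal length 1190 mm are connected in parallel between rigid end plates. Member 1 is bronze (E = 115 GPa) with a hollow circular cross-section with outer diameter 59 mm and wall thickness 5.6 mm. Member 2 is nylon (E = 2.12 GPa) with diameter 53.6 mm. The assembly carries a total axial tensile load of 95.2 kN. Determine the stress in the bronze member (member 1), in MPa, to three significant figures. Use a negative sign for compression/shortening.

A_1 = 939.5 mm².
A_2 = 2256 mm².
Equal strain + equilibrium ⇒ each member carries load in proportion to AE: A₁E₁ = 108000000 N, A₂E₂ = 4784000 N, ΣAE = 112800000 N.
σ₁ = P·E₁/ΣAE = 95200·115000/112800000 = 97.04 MPa.

97.0 MPa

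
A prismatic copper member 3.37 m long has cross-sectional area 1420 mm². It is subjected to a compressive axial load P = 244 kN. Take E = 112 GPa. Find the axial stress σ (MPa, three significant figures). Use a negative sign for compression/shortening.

σ = N/A = -244000/1420 = -171.8 MPa.

-172 MPa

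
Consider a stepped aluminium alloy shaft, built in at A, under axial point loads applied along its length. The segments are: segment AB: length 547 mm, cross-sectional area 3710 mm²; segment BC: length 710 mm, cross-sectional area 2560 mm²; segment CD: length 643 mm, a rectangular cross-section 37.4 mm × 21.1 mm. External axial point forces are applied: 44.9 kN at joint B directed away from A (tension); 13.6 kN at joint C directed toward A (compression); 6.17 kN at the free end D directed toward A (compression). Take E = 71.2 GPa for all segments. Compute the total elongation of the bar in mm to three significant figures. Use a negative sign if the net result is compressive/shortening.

-0.0956 mm

Internal axial forces (sectioning from the free end, tension +): N_CD = -6.17 kN, N_BC = -19.77 kN, N_AB = 25.13 kN.
A_CD = 789.1 mm².
δ_AB = 25130·547/(3710·71200) = 0.05204 mm
δ_BC = -19770·710/(2560·71200) = -0.07701 mm
δ_CD = -6170·643/(789.1·71200) = -0.07061 mm
δ = Σδ_i = -0.09558 mm.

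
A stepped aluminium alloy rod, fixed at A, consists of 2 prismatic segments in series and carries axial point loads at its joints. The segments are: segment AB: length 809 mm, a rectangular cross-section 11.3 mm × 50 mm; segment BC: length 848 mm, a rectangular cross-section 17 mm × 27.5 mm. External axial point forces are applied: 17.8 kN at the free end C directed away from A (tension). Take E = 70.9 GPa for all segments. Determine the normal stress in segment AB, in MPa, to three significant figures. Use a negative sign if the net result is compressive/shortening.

31.5 MPa

Internal axial forces (sectioning from the free end, tension +): N_BC = 17.8 kN, N_AB = 17.8 kN.
A_AB = 565 mm².
σ_AB = N_AB/A_AB = 17800/565 = 31.5 MPa.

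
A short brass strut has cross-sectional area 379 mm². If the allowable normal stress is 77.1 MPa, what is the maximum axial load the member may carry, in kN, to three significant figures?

P_max = σ_allow · A = 77.1 · 379 = 29220 N = 29.22 kN.

29.2 kN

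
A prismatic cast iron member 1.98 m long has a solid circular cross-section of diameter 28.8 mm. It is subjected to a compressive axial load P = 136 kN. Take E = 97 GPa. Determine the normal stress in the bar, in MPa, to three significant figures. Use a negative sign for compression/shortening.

A = 651.4 mm².
σ = N/A = -136000/651.4 = -208.8 MPa.

-209 MPa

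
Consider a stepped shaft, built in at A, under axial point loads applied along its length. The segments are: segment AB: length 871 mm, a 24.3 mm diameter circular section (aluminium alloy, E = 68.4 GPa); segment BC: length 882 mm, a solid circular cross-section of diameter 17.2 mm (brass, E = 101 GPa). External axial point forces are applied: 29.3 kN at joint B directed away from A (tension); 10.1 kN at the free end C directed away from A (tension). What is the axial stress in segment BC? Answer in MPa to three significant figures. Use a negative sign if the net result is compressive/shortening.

43.5 MPa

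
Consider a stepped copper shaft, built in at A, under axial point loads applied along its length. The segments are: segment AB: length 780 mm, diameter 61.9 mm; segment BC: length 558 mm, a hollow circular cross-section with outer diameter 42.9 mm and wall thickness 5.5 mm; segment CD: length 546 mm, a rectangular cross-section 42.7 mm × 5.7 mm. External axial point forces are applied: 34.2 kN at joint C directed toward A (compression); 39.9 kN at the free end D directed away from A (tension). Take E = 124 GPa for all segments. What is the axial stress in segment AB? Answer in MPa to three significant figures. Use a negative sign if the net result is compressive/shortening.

Internal axial forces (sectioning from the free end, tension +): N_CD = 39.9 kN, N_BC = 5.7 kN, N_AB = 5.7 kN.
A_AB = 3009 mm².
σ_AB = N_AB/A_AB = 5700/3009 = 1.894 MPa.

1.89 MPa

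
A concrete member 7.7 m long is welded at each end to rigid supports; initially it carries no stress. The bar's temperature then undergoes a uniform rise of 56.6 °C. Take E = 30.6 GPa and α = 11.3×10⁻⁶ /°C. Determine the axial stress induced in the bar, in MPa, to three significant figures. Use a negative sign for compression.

Free thermal expansion αLΔT = 11.3e-6 · 7700 · 56.6 = 4.925 mm.
The walls impose strain ε = −(4.925)/7700 = -6.3958e-04; σ = Eε = 30600 · -6.3958e-04 = -19.57 MPa.

-19.6 MPa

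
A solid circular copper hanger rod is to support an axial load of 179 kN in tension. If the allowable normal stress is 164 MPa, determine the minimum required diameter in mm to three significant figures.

Required area A ≥ P/σ_allow = 179000/164 = 1091 mm².
For a solid circular section, d ≥ √(4A/π) = 37.28 mm.

37.3 mm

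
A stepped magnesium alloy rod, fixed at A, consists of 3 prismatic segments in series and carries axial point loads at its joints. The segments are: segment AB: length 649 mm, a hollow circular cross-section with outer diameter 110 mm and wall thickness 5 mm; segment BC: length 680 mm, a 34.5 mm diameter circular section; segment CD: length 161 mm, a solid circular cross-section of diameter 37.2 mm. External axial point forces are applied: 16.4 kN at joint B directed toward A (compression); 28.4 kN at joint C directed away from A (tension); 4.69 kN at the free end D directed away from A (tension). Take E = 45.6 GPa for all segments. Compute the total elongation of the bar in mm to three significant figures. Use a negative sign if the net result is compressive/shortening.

0.687 mm

Internal axial forces (sectioning from the free end, tension +): N_CD = 4.69 kN, N_BC = 33.09 kN, N_AB = 16.69 kN.
A_AB = 1649 mm².
A_BC = 934.8 mm².
A_CD = 1087 mm².
δ_AB = 16690·649/(1649·45600) = 0.144 mm
δ_BC = 33090·680/(934.8·45600) = 0.5279 mm
δ_CD = 4690·161/(1087·45600) = 0.01524 mm
δ = Σδ_i = 0.6871 mm.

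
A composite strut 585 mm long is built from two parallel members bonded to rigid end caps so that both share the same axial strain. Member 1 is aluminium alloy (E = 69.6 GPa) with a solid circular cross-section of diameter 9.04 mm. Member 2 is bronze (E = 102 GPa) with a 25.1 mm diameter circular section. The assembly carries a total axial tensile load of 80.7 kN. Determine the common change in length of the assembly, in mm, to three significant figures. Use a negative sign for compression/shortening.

A_1 = 64.18 mm².
A_2 = 494.8 mm².
Equal strain + equilibrium ⇒ each member carries load in proportion to AE: A₁E₁ = 4467000 N, A₂E₂ = 50470000 N, ΣAE = 54940000 N.
δ = PL/ΣAE = 80700·585/54940000 = 0.8593 mm.

0.859 mm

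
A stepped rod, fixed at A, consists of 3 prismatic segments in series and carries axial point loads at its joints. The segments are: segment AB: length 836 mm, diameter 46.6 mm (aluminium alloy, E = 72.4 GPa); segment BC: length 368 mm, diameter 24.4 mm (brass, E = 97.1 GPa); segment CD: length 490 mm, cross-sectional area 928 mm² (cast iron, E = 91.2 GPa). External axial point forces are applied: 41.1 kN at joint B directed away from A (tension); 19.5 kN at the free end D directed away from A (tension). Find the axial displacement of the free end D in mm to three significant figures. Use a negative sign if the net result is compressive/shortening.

Internal axial forces (sectioning from the free end, tension +): N_CD = 19.5 kN, N_BC = 19.5 kN, N_AB = 60.6 kN.
A_AB = 1706 mm².
A_BC = 467.6 mm².
δ_AB = 60600·836/(1706·72400) = 0.4103 mm
δ_BC = 19500·368/(467.6·97100) = 0.158 mm
δ_CD = 19500·490/(928·91200) = 0.1129 mm
δ = Σδ_i = 0.6812 mm.

0.681 mm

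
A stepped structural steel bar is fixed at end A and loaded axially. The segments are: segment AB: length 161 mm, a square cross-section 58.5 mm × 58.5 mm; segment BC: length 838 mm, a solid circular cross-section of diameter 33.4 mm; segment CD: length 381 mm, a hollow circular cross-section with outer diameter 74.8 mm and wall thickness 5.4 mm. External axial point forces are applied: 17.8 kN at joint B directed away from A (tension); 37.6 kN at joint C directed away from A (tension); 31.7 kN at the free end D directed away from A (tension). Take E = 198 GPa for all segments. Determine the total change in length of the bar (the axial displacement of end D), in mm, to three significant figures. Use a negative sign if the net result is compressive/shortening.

Internal axial forces (sectioning from the free end, tension +): N_CD = 31.7 kN, N_BC = 69.3 kN, N_AB = 87.1 kN.
A_AB = 3422 mm².
A_BC = 876.2 mm².
A_CD = 1177 mm².
δ_AB = 87100·161/(3422·198000) = 0.0207 mm
δ_BC = 69300·838/(876.2·198000) = 0.3348 mm
δ_CD = 31700·381/(1177·198000) = 0.05181 mm
δ = Σδ_i = 0.4073 mm.

0.407 mm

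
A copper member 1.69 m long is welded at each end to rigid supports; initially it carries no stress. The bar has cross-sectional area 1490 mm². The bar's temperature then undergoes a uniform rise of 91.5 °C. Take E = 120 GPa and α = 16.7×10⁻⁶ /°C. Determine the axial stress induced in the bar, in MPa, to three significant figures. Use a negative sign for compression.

Free thermal expansion αLΔT = 16.7e-6 · 1690 · 91.5 = 2.582 mm.
The walls impose strain ε = −(2.582)/1690 = -1.5280e-03; σ = Eε = 120000 · -1.5280e-03 = -183.4 MPa.

-183 MPa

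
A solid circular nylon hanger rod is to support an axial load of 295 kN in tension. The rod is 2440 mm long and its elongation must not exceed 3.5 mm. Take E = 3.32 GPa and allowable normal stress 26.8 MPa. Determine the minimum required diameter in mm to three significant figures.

Required area A ≥ P/σ_allow = 295000/26.8 = 11010 mm².
For a solid circular section, d ≥ √(4A/π) = 118.4 mm.
Elongation limit: A ≥ PL/(Eδ_allow) = 295000·2440/(3320·3.5) = 61940 mm² ⇒ d ≥ 280.8 mm.
The elongation limit governs.

281 mm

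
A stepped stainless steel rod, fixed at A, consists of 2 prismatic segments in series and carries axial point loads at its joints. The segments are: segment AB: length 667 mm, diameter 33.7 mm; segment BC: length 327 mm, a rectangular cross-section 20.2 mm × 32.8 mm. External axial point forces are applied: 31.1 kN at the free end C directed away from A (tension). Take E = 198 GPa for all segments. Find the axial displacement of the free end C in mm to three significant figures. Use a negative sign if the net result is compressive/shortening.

Internal axial forces (sectioning from the free end, tension +): N_BC = 31.1 kN, N_AB = 31.1 kN.
A_AB = 892 mm².
A_BC = 662.6 mm².
δ_AB = 31100·667/(892·198000) = 0.1175 mm
δ_BC = 31100·327/(662.6·198000) = 0.07752 mm
δ = Σδ_i = 0.195 mm.

0.195 mm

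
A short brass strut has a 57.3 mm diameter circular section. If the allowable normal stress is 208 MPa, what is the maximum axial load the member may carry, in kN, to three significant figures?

536 kN

A = 2579 mm².
P_max = σ_allow · A = 208 · 2579 = 536400 N = 536.4 kN.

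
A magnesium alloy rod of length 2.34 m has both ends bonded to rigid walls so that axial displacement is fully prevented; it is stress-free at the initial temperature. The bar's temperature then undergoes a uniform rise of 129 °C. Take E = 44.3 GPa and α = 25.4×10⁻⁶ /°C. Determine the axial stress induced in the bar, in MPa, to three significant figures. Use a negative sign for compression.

-145 MPa

Free thermal expansion αLΔT = 25.4e-6 · 2340 · 129 = 7.667 mm.
The walls impose strain ε = −(7.667)/2340 = -3.2766e-03; σ = Eε = 44300 · -3.2766e-03 = -145.2 MPa.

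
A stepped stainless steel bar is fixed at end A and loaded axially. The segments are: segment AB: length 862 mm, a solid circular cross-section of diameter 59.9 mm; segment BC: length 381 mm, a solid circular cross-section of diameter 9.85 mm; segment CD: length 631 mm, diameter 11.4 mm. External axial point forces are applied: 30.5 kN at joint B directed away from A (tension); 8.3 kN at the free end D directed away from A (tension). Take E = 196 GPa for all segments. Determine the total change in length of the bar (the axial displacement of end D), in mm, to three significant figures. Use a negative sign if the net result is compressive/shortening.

Internal axial forces (sectioning from the free end, tension +): N_CD = 8.3 kN, N_BC = 8.3 kN, N_AB = 38.8 kN.
A_AB = 2818 mm².
A_BC = 76.2 mm².
A_CD = 102.1 mm².
δ_AB = 38800·862/(2818·196000) = 0.06055 mm
δ_BC = 8300·381/(76.2·196000) = 0.2117 mm
δ_CD = 8300·631/(102.1·196000) = 0.2618 mm
δ = Σδ_i = 0.5341 mm.

0.534 mm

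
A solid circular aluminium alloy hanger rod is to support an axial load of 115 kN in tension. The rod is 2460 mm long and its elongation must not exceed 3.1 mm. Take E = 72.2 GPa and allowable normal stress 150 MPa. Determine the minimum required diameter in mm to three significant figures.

Required area A ≥ P/σ_allow = 115000/150 = 766.7 mm².
For a solid circular section, d ≥ √(4A/π) = 31.24 mm.
Elongation limit: A ≥ PL/(Eδ_allow) = 115000·2460/(72200·3.1) = 1264 mm² ⇒ d ≥ 40.12 mm.
The elongation limit governs.

40.1 mm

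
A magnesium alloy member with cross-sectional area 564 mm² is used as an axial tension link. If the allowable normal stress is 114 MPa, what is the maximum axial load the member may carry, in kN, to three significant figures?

P_max = σ_allow · A = 114 · 564 = 64300 N = 64.3 kN.

64.3 kN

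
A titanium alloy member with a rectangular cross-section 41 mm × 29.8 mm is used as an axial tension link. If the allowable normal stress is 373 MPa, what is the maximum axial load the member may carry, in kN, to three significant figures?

A = 1222 mm².
P_max = σ_allow · A = 373 · 1222 = 455700 N = 455.7 kN.

456 kN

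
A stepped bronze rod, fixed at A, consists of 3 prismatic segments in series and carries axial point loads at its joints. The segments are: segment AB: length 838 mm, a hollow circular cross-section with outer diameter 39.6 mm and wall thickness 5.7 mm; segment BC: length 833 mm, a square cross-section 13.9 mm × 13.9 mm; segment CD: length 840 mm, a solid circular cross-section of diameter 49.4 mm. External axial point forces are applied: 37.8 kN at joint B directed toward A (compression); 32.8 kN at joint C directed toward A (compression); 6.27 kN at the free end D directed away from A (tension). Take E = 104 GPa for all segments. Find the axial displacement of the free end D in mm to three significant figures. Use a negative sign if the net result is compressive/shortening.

-1.93 mm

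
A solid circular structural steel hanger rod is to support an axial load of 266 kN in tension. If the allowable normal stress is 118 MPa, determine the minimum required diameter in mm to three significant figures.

Required area A ≥ P/σ_allow = 266000/118 = 2254 mm².
For a solid circular section, d ≥ √(4A/π) = 53.57 mm.

53.6 mm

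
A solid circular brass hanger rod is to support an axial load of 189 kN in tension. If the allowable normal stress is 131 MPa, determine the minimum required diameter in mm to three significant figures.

Required area A ≥ P/σ_allow = 189000/131 = 1443 mm².
For a solid circular section, d ≥ √(4A/π) = 42.86 mm.

42.9 mm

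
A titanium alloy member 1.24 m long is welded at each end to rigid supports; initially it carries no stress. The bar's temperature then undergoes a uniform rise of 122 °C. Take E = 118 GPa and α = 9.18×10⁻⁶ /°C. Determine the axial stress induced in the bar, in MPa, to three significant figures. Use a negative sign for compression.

Free thermal expansion αLΔT = 9.18e-6 · 1240 · 122 = 1.389 mm.
The walls impose strain ε = −(1.389)/1240 = -1.1200e-03; σ = Eε = 118000 · -1.1200e-03 = -132.2 MPa.

-132 MPa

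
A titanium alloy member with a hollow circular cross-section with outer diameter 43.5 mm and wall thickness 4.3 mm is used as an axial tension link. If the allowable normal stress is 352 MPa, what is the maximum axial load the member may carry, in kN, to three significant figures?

A = 529.5 mm².
P_max = σ_allow · A = 352 · 529.5 = 186400 N = 186.4 kN.

186 kN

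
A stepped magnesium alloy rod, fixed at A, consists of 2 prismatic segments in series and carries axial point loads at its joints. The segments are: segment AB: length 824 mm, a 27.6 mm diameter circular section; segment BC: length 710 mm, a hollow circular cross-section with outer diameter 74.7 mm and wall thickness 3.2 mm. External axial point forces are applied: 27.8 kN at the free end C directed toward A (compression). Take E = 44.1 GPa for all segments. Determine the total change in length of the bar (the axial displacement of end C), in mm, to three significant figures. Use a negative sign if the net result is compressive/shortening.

Internal axial forces (sectioning from the free end, tension +): N_BC = -27.8 kN, N_AB = -27.8 kN.
A_AB = 598.3 mm².
A_BC = 718.8 mm².
δ_AB = -27800·824/(598.3·44100) = -0.8682 mm
δ_BC = -27800·710/(718.8·44100) = -0.6227 mm
δ = Σδ_i = -1.491 mm.

-1.49 mm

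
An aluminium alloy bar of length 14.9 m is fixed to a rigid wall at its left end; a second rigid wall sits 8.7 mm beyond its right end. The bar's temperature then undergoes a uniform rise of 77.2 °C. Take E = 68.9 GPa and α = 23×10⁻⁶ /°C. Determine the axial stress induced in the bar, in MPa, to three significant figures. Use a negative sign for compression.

Free thermal expansion αLΔT = 23e-6 · 14900 · 77.2 = 26.46 mm.
The walls engage after the gap closes; constrained expansion = 26.46 − 8.7 = 17.76 mm.
The walls impose strain ε = −(17.76)/14900 = -1.1917e-03; σ = Eε = 68900 · -1.1917e-03 = -82.11 MPa.

-82.1 MPa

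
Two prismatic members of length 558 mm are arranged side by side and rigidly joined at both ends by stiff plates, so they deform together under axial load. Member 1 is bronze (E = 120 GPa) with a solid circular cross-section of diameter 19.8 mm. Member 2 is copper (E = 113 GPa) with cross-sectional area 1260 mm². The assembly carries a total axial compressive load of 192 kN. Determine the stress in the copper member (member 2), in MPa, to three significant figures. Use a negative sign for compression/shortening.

-121 MPa

A_1 = 307.9 mm².
Equal strain + equilibrium ⇒ each member carries load in proportion to AE: A₁E₁ = 36950000 N, A₂E₂ = 142400000 N, ΣAE = 179300000 N.
σ₂ = P·E₂/ΣAE = -192000·113000/179300000 = -121 MPa.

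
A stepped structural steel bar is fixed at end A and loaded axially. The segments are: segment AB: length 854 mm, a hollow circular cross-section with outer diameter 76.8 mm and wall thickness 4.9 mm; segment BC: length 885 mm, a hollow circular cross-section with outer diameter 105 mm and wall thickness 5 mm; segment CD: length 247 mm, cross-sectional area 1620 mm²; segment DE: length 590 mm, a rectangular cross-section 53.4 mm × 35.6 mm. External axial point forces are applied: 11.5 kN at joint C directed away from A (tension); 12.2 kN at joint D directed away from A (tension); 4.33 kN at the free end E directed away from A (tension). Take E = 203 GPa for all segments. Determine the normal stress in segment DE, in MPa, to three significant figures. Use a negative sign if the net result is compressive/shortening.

2.28 MPa

Internal axial forces (sectioning from the free end, tension +): N_DE = 4.33 kN, N_CD = 16.53 kN, N_BC = 28.03 kN, N_AB = 28.03 kN.
A_DE = 1901 mm².
σ_DE = N_DE/A_DE = 4330/1901 = 2.278 MPa.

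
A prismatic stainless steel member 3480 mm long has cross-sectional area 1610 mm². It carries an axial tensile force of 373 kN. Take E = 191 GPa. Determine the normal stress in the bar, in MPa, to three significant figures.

232 MPa

σ = N/A = 373000/1610 = 231.7 MPa.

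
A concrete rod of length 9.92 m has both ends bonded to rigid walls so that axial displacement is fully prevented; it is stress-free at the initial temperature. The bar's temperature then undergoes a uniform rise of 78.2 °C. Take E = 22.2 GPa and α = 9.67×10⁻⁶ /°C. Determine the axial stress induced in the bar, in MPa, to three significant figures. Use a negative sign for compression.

-16.8 MPa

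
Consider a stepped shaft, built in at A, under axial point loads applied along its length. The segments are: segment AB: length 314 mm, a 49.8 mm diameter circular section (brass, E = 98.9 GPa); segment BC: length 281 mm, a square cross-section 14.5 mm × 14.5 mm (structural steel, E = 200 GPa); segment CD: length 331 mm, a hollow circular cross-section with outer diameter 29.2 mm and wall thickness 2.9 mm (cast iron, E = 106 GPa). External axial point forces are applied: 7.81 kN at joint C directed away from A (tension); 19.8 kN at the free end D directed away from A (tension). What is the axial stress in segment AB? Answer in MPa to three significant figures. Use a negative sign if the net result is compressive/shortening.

14.2 MPa

Internal axial forces (sectioning from the free end, tension +): N_CD = 19.8 kN, N_BC = 27.61 kN, N_AB = 27.61 kN.
A_AB = 1948 mm².
σ_AB = N_AB/A_AB = 27610/1948 = 14.17 MPa.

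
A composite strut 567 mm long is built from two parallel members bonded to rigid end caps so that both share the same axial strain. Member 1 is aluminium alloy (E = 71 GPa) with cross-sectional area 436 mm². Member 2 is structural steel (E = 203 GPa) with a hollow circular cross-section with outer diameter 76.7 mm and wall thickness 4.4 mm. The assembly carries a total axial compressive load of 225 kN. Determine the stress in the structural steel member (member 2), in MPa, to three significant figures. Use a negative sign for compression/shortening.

A_2 = 999.4 mm².
Equal strain + equilibrium ⇒ each member carries load in proportion to AE: A₁E₁ = 30960000 N, A₂E₂ = 202900000 N, ΣAE = 233800000 N.
σ₂ = P·E₂/ΣAE = -225000·203000/233800000 = -195.3 MPa.

-195 MPa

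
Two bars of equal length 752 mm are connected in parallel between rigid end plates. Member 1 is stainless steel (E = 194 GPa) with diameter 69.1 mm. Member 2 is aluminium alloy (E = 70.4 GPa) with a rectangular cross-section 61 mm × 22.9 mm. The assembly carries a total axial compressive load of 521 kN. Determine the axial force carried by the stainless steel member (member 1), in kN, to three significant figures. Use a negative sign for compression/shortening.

-459 kN

A_1 = 3750 mm².
A_2 = 1397 mm².
Equal strain + equilibrium ⇒ each member carries load in proportion to AE: A₁E₁ = 727500000 N, A₂E₂ = 98340000 N, ΣAE = 825900000 N.
F₁ = P·A₁E₁/ΣAE = -521000·727500000/825900000 = -459000 N.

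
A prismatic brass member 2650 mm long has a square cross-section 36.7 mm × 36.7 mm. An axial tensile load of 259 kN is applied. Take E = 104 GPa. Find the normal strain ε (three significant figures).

A = 1347 mm².
σ = N/A = 192.3 MPa; ε = σ/E = 192.3/104000 = 1.849e-03.

0.00185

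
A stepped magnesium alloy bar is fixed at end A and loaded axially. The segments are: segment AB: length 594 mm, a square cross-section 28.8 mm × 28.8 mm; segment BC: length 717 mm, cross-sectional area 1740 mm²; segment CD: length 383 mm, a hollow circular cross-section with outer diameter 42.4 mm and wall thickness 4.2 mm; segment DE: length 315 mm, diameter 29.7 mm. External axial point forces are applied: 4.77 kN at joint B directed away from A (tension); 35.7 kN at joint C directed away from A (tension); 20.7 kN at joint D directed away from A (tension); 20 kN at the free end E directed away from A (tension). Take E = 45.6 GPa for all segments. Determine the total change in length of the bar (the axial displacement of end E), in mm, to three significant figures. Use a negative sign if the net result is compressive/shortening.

Internal axial forces (sectioning from the free end, tension +): N_DE = 20 kN, N_CD = 40.7 kN, N_BC = 76.4 kN, N_AB = 81.17 kN.
A_AB = 829.4 mm².
A_CD = 504 mm².
A_DE = 692.8 mm².
δ_AB = 81170·594/(829.4·45600) = 1.275 mm
δ_BC = 76400·717/(1740·45600) = 0.6904 mm
δ_CD = 40700·383/(504·45600) = 0.6782 mm
δ_DE = 20000·315/(692.8·45600) = 0.1994 mm
δ = Σδ_i = 2.843 mm.

2.84 mm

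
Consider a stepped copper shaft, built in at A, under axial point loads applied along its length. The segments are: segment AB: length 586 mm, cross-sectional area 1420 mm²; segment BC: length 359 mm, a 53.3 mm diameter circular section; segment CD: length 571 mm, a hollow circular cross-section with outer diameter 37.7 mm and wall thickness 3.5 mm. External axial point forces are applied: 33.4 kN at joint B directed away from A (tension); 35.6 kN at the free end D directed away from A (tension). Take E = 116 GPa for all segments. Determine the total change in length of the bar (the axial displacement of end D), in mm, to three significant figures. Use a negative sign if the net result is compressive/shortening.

0.761 mm

Internal axial forces (sectioning from the free end, tension +): N_CD = 35.6 kN, N_BC = 35.6 kN, N_AB = 69 kN.
A_BC = 2231 mm².
A_CD = 376 mm².
δ_AB = 69000·586/(1420·116000) = 0.2455 mm
δ_BC = 35600·359/(2231·116000) = 0.04938 mm
δ_CD = 35600·571/(376·116000) = 0.466 mm
δ = Σδ_i = 0.7608 mm.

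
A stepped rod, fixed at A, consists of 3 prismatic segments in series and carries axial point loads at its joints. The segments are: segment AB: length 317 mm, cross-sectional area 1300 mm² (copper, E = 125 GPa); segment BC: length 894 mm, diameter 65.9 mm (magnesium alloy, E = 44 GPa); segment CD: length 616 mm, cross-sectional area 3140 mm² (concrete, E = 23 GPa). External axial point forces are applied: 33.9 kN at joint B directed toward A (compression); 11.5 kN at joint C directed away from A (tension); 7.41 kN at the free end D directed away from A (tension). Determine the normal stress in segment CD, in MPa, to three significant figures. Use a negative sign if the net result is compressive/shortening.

2.36 MPa

Internal axial forces (sectioning from the free end, tension +): N_CD = 7.41 kN, N_BC = 18.91 kN, N_AB = -14.99 kN.
σ_CD = N_CD/A_CD = 7410/3140 = 2.36 MPa.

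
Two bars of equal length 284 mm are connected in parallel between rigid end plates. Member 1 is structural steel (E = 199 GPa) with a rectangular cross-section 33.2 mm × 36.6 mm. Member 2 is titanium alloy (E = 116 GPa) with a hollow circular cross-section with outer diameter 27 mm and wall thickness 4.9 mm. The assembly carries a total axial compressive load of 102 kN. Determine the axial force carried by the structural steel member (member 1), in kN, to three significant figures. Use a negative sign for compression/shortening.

-87.7 kN

A_1 = 1215 mm².
A_2 = 340.2 mm².
Equal strain + equilibrium ⇒ each member carries load in proportion to AE: A₁E₁ = 241800000 N, A₂E₂ = 39460000 N, ΣAE = 281300000 N.
F₁ = P·A₁E₁/ΣAE = -102000·241800000/281300000 = -87690 N.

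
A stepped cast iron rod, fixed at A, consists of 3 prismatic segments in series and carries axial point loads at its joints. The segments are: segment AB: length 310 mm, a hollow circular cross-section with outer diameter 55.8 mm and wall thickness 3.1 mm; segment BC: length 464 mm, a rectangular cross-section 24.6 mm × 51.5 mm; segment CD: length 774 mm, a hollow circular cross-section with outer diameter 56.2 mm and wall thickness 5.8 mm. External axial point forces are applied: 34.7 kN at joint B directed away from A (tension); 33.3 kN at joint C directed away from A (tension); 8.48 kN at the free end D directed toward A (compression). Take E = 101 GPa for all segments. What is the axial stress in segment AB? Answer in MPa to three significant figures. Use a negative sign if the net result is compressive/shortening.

Internal axial forces (sectioning from the free end, tension +): N_CD = -8.48 kN, N_BC = 24.82 kN, N_AB = 59.52 kN.
A_AB = 513.2 mm².
σ_AB = N_AB/A_AB = 59520/513.2 = 116 MPa.

116 MPa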